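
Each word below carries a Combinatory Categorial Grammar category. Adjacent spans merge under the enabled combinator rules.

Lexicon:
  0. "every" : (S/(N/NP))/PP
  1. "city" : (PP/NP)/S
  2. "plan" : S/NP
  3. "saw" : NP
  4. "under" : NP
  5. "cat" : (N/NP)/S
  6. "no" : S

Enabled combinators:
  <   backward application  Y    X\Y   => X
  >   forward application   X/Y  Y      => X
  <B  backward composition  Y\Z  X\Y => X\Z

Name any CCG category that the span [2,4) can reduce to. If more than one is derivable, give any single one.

S

[0,7] S   >
  [0,5] S/(N/NP)   >
    [0,1] "every" : (S/(N/NP))/PP
    [1,5] PP   >
      [1,4] PP/NP   >
        [1,2] "city" : (PP/NP)/S
        [2,4] S   >
          [2,3] "plan" : S/NP
          [3,4] "saw" : NP
      [4,5] "under" : NP
  [5,7] N/NP   >
    [5,6] "cat" : (N/NP)/S
    [6,7] "no" : S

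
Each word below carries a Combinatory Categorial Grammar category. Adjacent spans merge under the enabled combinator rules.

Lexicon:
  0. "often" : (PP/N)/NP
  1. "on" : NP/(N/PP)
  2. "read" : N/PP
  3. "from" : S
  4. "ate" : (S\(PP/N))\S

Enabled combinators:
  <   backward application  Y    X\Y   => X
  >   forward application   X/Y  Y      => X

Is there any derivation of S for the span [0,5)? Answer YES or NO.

YES

[0,5] S   <
  [0,3] PP/N   >
    [0,1] "often" : (PP/N)/NP
    [1,3] NP   >
      [1,2] "on" : NP/(N/PP)
      [2,3] "read" : N/PP
  [3,5] S\(PP/N)   <
    [3,4] "from" : S
    [4,5] "ate" : (S\(PP/N))\S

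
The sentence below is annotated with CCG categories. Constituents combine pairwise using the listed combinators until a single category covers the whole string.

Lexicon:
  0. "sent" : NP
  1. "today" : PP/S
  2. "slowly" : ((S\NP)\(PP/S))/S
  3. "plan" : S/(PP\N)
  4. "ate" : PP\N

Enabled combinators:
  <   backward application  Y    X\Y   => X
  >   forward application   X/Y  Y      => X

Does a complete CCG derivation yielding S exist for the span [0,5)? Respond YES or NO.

YES

[0,5] S   <
  [0,1] "sent" : NP
  [1,5] S\NP   <
    [1,2] "today" : PP/S
    [2,5] (S\NP)\(PP/S)   >
      [2,3] "slowly" : ((S\NP)\(PP/S))/S
      [3,5] S   >
        [3,4] "plan" : S/(PP\N)
        [4,5] "ate" : PP\N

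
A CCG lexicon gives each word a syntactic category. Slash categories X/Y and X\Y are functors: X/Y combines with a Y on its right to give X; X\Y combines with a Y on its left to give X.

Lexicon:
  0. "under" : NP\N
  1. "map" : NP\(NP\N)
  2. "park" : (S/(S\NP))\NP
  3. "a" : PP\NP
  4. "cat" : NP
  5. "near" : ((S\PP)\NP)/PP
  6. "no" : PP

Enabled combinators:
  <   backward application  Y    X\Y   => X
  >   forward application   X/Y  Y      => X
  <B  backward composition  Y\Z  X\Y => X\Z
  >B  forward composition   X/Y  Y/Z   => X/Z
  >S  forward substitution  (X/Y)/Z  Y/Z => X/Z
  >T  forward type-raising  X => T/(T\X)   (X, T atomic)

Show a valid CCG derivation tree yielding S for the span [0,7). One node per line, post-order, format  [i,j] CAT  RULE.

[0,7] S   >
  [0,3] S/(S\NP)   <
    [0,2] NP   <
      [0,1] "under" : NP\N
      [1,2] "map" : NP\(NP\N)
    [2,3] "park" : (S/(S\NP))\NP
  [3,7] S\NP   <B
    [3,4] "a" : PP\NP
    [4,7] S\PP   <
      [4,5] "cat" : NP
      [5,7] (S\PP)\NP   >
        [5,6] "near" : ((S\PP)\NP)/PP
        [6,7] "no" : PP

[0,1] NP\N  lex  "under"
[1,2] NP\(NP\N)  lex  "map"
[0,2] NP  <  k=1
[2,3] (S/(S\NP))\NP  lex  "park"
[0,3] S/(S\NP)  <  k=2
[3,4] PP\NP  lex  "a"
[4,5] NP  lex  "cat"
[5,6] ((S\PP)\NP)/PP  lex  "near"
[6,7] PP  lex  "no"
[5,7] (S\PP)\NP  >  k=6
[4,7] S\PP  <  k=5
[3,7] S\NP  <B  k=4
[0,7] S  >  k=3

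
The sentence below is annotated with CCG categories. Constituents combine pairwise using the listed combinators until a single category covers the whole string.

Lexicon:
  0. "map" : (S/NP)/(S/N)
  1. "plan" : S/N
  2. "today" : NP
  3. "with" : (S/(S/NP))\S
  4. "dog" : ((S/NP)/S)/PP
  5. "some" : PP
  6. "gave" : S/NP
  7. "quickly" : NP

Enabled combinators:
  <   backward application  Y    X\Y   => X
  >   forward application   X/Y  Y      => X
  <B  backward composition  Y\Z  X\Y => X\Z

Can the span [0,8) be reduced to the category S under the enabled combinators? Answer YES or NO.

YES

[0,8] S   >
  [0,4] S/(S/NP)   <
    [0,3] S   >
      [0,2] S/NP   >
        [0,1] "map" : (S/NP)/(S/N)
        [1,2] "plan" : S/N
      [2,3] "today" : NP
    [3,4] "with" : (S/(S/NP))\S
  [4,8] S/NP   >
    [4,6] (S/NP)/S   >
      [4,5] "dog" : ((S/NP)/S)/PP
      [5,6] "some" : PP
    [6,8] S   >
      [6,7] "gave" : S/NP
      [7,8] "quickly" : NP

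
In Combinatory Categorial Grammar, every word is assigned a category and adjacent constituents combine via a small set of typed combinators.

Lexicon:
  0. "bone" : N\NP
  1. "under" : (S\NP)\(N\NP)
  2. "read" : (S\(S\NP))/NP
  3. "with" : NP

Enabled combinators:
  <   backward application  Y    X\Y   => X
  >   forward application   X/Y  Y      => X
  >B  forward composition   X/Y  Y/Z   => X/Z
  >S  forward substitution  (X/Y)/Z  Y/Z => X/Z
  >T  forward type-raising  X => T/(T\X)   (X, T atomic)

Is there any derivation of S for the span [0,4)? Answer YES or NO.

[0,4] S   <
  [0,2] S\NP   <
    [0,1] "bone" : N\NP
    [1,2] "under" : (S\NP)\(N\NP)
  [2,4] S\(S\NP)   >
    [2,3] "read" : (S\(S\NP))/NP
    [3,4] "with" : NP

YES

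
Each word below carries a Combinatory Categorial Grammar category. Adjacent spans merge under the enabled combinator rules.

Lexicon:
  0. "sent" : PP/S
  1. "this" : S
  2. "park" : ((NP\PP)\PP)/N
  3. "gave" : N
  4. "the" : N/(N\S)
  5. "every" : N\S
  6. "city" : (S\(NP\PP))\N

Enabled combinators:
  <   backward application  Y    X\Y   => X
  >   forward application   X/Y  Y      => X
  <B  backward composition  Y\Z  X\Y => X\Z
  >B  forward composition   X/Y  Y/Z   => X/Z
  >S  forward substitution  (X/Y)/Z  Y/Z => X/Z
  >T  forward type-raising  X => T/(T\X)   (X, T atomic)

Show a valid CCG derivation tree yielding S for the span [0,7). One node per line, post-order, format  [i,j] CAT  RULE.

[0,7] S   <
  [0,2] PP   >
    [0,1] "sent" : PP/S
    [1,2] "this" : S
  [2,7] S\PP   <B
    [2,4] (NP\PP)\PP   >
      [2,3] "park" : ((NP\PP)\PP)/N
      [3,4] "gave" : N
    [4,7] S\(NP\PP)   <
      [4,6] N   >
        [4,5] "the" : N/(N\S)
        [5,6] "every" : N\S
      [6,7] "city" : (S\(NP\PP))\N

[0,1] PP/S  lex  "sent"
[1,2] S  lex  "this"
[0,2] PP  >  k=1
[2,3] ((NP\PP)\PP)/N  lex  "park"
[3,4] N  lex  "gave"
[2,4] (NP\PP)\PP  >  k=3
[4,5] N/(N\S)  lex  "the"
[5,6] N\S  lex  "every"
[4,6] N  >  k=5
[6,7] (S\(NP\PP))\N  lex  "city"
[4,7] S\(NP\PP)  <  k=6
[2,7] S\PP  <B  k=4
[0,7] S  <  k=2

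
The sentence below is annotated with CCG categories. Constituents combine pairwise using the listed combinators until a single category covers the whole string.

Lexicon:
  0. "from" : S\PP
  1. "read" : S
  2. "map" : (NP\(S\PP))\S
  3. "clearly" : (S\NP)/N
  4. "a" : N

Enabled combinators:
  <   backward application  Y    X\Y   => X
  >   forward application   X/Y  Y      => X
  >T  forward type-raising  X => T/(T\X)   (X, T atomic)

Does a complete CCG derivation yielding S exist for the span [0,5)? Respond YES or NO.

[0,5] S   <
  [0,3] NP   <
    [0,1] "from" : S\PP
    [1,3] NP\(S\PP)   <
      [1,2] "read" : S
      [2,3] "map" : (NP\(S\PP))\S
  [3,5] S\NP   >
    [3,4] "clearly" : (S\NP)/N
    [4,5] "a" : N

YES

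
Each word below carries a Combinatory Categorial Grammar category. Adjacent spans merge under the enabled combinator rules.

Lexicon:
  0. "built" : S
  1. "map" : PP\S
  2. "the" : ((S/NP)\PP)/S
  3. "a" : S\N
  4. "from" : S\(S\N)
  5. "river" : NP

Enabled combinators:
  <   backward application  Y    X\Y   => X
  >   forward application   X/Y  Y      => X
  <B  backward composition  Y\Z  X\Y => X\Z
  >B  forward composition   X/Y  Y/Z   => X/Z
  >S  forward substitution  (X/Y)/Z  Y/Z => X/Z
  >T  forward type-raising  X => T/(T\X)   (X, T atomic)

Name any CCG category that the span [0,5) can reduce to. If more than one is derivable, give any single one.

S/NP

[0,6] S   >
  [0,5] S/NP   <
    [0,2] PP   <
      [0,1] "built" : S
      [1,2] "map" : PP\S
    [2,5] (S/NP)\PP   >
      [2,3] "the" : ((S/NP)\PP)/S
      [3,5] S   <
        [3,4] "a" : S\N
        [4,5] "from" : S\(S\N)
  [5,6] "river" : NP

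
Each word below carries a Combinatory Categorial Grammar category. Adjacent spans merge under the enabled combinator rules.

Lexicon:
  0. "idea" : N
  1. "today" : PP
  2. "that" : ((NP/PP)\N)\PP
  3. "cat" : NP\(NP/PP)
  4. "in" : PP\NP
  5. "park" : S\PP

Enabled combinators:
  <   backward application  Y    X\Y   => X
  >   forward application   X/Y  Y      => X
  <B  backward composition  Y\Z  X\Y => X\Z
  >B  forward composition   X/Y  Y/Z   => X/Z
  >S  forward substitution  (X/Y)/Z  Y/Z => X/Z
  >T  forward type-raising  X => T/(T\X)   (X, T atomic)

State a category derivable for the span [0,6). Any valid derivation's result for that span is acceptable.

S

[0,6] S   <
  [0,4] NP   <
    [0,1] "idea" : N
    [1,4] NP\N   <B
      [1,3] (NP/PP)\N   <
        [1,2] "today" : PP
        [2,3] "that" : ((NP/PP)\N)\PP
      [3,4] "cat" : NP\(NP/PP)
  [4,6] S\NP   <B
    [4,5] "in" : PP\NP
    [5,6] "park" : S\PP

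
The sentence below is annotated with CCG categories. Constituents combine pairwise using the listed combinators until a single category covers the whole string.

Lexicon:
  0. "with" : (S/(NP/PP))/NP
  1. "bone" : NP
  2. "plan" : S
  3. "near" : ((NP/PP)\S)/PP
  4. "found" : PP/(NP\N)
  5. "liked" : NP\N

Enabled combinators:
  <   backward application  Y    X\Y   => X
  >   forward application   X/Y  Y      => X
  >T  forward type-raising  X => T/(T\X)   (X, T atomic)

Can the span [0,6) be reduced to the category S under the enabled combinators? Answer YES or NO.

YES

[0,6] S   >
  [0,2] S/(NP/PP)   >
    [0,1] "with" : (S/(NP/PP))/NP
    [1,2] "bone" : NP
  [2,6] NP/PP   <
    [2,3] "plan" : S
    [3,6] (NP/PP)\S   >
      [3,4] "near" : ((NP/PP)\S)/PP
      [4,6] PP   >
        [4,5] "found" : PP/(NP\N)
        [5,6] "liked" : NP\N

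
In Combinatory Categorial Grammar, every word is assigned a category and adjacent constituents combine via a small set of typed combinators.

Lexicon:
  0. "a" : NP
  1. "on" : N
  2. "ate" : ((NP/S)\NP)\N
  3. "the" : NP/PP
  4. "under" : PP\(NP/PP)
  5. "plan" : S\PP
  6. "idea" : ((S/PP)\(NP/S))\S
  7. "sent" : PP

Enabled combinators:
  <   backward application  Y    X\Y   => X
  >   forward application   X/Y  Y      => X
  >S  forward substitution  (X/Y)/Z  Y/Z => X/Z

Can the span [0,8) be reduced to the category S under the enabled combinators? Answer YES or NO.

YES

[0,8] S   >
  [0,7] S/PP   <
    [0,3] NP/S   <
      [0,1] "a" : NP
      [1,3] (NP/S)\NP   <
        [1,2] "on" : N
        [2,3] "ate" : ((NP/S)\NP)\N
    [3,7] (S/PP)\(NP/S)   <
      [3,6] S   <
        [3,5] PP   <
          [3,4] "the" : NP/PP
          [4,5] "under" : PP\(NP/PP)
        [5,6] "plan" : S\PP
      [6,7] "idea" : ((S/PP)\(NP/S))\S
  [7,8] "sent" : PP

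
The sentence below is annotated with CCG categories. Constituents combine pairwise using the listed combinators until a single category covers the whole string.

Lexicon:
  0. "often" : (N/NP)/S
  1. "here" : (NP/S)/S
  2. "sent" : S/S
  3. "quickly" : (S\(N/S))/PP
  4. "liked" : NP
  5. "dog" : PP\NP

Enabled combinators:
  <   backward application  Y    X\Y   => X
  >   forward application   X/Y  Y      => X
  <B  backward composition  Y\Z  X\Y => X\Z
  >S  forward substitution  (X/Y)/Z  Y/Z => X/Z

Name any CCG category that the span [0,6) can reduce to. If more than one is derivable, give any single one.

[0,6] S   <
  [0,3] N/S   >S
    [0,1] "often" : (N/NP)/S
    [1,3] NP/S   >S
      [1,2] "here" : (NP/S)/S
      [2,3] "sent" : S/S
  [3,6] S\(N/S)   >
    [3,4] "quickly" : (S\(N/S))/PP
    [4,6] PP   <
      [4,5] "liked" : NP
      [5,6] "dog" : PP\NP

S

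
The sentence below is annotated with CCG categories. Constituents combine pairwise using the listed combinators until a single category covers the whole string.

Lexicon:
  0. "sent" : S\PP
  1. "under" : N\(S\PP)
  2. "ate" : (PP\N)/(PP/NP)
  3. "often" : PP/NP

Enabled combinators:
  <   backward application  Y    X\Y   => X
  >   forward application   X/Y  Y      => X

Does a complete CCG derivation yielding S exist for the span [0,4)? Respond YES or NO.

NO

S\PP N\(S\PP) (PP\N)/(PP/NP) PP/NP
CKY chart[0,4] = {PP}; S ∉ chart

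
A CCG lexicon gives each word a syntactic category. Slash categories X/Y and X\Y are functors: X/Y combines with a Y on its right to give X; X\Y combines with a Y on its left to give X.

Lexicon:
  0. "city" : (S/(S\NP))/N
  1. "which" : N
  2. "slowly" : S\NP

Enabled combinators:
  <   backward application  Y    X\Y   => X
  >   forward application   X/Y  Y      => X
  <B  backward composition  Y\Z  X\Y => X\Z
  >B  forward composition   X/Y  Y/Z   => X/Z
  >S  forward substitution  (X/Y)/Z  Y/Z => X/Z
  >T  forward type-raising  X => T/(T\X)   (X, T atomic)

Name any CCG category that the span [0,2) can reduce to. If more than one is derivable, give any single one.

S/(S\NP)

[0,3] S   >
  [0,2] S/(S\NP)   >
    [0,1] "city" : (S/(S\NP))/N
    [1,2] "which" : N
  [2,3] "slowly" : S\NP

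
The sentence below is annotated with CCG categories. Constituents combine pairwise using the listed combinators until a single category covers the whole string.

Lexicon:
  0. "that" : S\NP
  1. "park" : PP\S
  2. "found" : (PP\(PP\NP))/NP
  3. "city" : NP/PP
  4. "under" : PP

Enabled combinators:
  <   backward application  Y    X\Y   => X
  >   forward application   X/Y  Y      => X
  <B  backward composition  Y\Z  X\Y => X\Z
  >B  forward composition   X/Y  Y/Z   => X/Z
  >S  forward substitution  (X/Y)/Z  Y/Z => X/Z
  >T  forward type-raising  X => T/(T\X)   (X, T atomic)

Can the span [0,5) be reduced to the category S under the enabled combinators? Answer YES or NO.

NO

S\NP PP\S (PP\(PP\NP))/NP NP/PP PP
CKY chart[0,5] = {N/(N\PP), NP/(NP\PP), PP, PP/(PP\PP), S/(S\PP)}; S ∉ chart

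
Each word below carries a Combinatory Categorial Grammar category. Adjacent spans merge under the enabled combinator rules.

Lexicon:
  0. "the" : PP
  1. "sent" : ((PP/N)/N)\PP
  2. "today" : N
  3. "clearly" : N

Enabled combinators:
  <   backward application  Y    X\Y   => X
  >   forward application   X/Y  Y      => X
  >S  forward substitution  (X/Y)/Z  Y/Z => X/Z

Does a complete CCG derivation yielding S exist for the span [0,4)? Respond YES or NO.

PP ((PP/N)/N)\PP N N
CKY chart[0,4] = {PP}; S ∉ chart

NO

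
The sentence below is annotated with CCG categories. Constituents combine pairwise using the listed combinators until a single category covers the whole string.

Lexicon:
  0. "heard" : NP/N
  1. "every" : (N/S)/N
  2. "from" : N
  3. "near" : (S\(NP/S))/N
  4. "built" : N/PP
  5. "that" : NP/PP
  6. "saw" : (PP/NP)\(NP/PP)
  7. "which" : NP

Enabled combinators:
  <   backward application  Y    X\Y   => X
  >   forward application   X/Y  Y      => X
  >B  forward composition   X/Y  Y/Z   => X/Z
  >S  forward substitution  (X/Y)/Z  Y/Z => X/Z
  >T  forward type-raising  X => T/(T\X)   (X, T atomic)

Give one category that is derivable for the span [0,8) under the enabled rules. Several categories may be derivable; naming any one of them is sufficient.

S

[0,8] S   <
  [0,3] NP/S   >B
    [0,1] "heard" : NP/N
    [1,3] N/S   >
      [1,2] "every" : (N/S)/N
      [2,3] "from" : N
  [3,8] S\(NP/S)   >
    [3,4] "near" : (S\(NP/S))/N
    [4,8] N   >
      [4,5] "built" : N/PP
      [5,8] PP   >
        [5,7] PP/NP   <
          [5,6] "that" : NP/PP
          [6,7] "saw" : (PP/NP)\(NP/PP)
        [7,8] "which" : NP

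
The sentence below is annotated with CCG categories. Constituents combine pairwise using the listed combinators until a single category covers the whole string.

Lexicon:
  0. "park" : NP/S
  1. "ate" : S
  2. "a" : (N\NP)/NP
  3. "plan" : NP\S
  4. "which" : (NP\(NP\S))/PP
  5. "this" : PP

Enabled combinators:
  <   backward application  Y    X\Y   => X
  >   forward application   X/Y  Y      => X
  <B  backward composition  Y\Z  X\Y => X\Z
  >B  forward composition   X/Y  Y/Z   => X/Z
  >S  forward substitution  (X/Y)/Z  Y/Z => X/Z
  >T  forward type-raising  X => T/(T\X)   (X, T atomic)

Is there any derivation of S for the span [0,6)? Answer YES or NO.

NP/S S (N\NP)/NP NP\S (NP\(NP\S))/PP PP
CKY chart[0,6] = {N, N/(NP\NP), N/(N\N), NP/(NP\N), PP/(PP\N), S/(S\N)}; S ∉ chart

NO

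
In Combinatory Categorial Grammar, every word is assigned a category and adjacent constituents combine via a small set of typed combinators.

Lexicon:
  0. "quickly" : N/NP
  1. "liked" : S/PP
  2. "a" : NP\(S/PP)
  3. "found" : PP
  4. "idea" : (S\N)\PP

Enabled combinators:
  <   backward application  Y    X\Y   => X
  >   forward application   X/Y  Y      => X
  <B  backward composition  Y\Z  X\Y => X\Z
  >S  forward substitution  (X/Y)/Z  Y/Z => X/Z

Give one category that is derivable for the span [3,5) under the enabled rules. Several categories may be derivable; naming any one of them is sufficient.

[0,5] S   <
  [0,3] N   >
    [0,1] "quickly" : N/NP
    [1,3] NP   <
      [1,2] "liked" : S/PP
      [2,3] "a" : NP\(S/PP)
  [3,5] S\N   <
    [3,4] "found" : PP
    [4,5] "idea" : (S\N)\PP

S\N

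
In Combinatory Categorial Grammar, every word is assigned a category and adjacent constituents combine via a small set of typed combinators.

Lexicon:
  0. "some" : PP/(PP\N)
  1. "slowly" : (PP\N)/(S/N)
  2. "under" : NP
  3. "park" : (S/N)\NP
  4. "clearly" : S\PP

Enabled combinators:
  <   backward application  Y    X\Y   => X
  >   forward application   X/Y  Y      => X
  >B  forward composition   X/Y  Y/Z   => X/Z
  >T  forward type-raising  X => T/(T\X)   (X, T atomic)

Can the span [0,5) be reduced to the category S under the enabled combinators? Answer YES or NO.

[0,5] S   <
  [0,4] PP   >
    [0,1] "some" : PP/(PP\N)
    [1,4] PP\N   >
      [1,2] "slowly" : (PP\N)/(S/N)
      [2,4] S/N   <
        [2,3] "under" : NP
        [3,4] "park" : (S/N)\NP
  [4,5] "clearly" : S\PP

YES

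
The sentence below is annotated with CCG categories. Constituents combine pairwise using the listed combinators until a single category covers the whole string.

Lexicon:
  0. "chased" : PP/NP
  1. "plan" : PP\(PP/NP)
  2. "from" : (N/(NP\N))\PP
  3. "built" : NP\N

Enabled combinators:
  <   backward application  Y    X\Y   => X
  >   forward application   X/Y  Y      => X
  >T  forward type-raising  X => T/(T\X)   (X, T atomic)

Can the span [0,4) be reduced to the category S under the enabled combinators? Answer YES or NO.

PP/NP PP\(PP/NP) (N/(NP\N))\PP NP\N
CKY chart[0,4] = {N, N/(N\N), NP/(NP\N), PP/(PP\N), S/(S\N)}; S ∉ chart

NO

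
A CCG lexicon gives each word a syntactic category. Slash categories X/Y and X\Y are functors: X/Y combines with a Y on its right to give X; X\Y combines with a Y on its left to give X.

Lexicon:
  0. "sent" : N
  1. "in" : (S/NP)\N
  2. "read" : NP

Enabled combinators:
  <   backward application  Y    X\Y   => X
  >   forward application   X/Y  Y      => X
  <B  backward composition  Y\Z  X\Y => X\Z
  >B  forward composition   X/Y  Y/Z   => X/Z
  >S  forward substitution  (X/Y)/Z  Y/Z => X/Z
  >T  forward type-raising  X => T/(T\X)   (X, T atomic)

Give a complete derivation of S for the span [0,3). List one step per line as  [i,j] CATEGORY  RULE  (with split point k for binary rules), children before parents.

[0,3] S   >
  [0,2] S/NP   <
    [0,1] "sent" : N
    [1,2] "in" : (S/NP)\N
  [2,3] "read" : NP

[0,1] N  lex  "sent"
[1,2] (S/NP)\N  lex  "in"
[0,2] S/NP  <  k=1
[2,3] NP  lex  "read"
[0,3] S  >  k=2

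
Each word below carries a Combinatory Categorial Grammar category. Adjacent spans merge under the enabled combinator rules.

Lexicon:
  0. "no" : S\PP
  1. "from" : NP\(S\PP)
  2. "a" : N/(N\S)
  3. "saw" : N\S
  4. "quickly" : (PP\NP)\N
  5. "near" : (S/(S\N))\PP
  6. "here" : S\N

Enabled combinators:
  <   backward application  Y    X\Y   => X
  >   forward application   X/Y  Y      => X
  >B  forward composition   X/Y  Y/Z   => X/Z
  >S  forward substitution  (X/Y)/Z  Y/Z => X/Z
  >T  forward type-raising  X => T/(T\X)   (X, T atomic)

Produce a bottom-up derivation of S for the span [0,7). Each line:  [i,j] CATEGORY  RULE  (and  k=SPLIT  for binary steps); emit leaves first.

[0,7] S   >
  [0,6] S/(S\N)   <
    [0,5] PP   <
      [0,2] NP   <
        [0,1] "no" : S\PP
        [1,2] "from" : NP\(S\PP)
      [2,5] PP\NP   <
        [2,4] N   >
          [2,3] "a" : N/(N\S)
          [3,4] "saw" : N\S
        [4,5] "quickly" : (PP\NP)\N
    [5,6] "near" : (S/(S\N))\PP
  [6,7] "here" : S\N

[0,1] S\PP  lex  "no"
[1,2] NP\(S\PP)  lex  "from"
[0,2] NP  <  k=1
[2,3] N/(N\S)  lex  "a"
[3,4] N\S  lex  "saw"
[2,4] N  >  k=3
[4,5] (PP\NP)\N  lex  "quickly"
[2,5] PP\NP  <  k=4
[0,5] PP  <  k=2
[5,6] (S/(S\N))\PP  lex  "near"
[0,6] S/(S\N)  <  k=5
[6,7] S\N  lex  "here"
[0,7] S  >  k=6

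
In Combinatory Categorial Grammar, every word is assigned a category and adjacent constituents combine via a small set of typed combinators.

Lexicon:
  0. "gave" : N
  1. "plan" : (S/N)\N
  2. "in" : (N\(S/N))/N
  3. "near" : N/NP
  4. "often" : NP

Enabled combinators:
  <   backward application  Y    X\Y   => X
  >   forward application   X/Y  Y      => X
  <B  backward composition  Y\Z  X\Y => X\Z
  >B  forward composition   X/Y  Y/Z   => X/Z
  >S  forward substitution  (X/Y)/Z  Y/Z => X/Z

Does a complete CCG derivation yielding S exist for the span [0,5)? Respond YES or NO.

NO

N (S/N)\N (N\(S/N))/N N/NP NP
CKY chart[0,5] = {N}; S ∉ chart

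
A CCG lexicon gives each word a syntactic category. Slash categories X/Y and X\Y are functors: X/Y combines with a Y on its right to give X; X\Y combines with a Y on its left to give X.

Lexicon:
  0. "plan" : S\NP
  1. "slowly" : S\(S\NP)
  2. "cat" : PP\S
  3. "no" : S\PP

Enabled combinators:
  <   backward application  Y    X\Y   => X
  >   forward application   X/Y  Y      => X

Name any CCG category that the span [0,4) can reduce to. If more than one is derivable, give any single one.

S

[0,4] S   <
  [0,3] PP   <
    [0,2] S   <
      [0,1] "plan" : S\NP
      [1,2] "slowly" : S\(S\NP)
    [2,3] "cat" : PP\S
  [3,4] "no" : S\PP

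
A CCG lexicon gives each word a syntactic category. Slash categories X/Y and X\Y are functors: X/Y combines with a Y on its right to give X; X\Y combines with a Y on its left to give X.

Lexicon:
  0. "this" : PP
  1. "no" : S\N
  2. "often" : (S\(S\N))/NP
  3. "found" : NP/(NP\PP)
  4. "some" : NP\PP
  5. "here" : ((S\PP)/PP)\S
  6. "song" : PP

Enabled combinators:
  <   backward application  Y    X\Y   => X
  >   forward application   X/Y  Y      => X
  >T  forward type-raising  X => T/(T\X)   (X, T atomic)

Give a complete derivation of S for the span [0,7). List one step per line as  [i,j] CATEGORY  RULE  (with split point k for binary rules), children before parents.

[0,1] PP  lex  "this"
[1,2] S\N  lex  "no"
[2,3] (S\(S\N))/NP  lex  "often"
[3,4] NP/(NP\PP)  lex  "found"
[4,5] NP\PP  lex  "some"
[3,5] NP  >  k=4
[2,5] S\(S\N)  >  k=3
[1,5] S  <  k=2
[5,6] ((S\PP)/PP)\S  lex  "here"
[1,6] (S\PP)/PP  <  k=5
[6,7] PP  lex  "song"
[1,7] S\PP  >  k=6
[0,7] S  <  k=1

[0,7] S   <
  [0,1] "this" : PP
  [1,7] S\PP   >
    [1,6] (S\PP)/PP   <
      [1,5] S   <
        [1,2] "no" : S\N
        [2,5] S\(S\N)   >
          [2,3] "often" : (S\(S\N))/NP
          [3,5] NP   >
            [3,4] "found" : NP/(NP\PP)
            [4,5] "some" : NP\PP
      [5,6] "here" : ((S\PP)/PP)\S
    [6,7] "song" : PP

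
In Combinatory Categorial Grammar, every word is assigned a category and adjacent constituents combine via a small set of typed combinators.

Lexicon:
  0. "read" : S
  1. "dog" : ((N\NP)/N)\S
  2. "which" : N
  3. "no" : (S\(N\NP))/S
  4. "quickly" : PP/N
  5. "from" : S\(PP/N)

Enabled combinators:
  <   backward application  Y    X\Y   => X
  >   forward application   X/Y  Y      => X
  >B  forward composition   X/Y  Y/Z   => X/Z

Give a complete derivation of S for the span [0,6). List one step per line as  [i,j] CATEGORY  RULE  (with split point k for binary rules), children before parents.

[0,1] S  lex  "read"
[1,2] ((N\NP)/N)\S  lex  "dog"
[0,2] (N\NP)/N  <  k=1
[2,3] N  lex  "which"
[0,3] N\NP  >  k=2
[3,4] (S\(N\NP))/S  lex  "no"
[4,5] PP/N  lex  "quickly"
[5,6] S\(PP/N)  lex  "from"
[4,6] S  <  k=5
[3,6] S\(N\NP)  >  k=4
[0,6] S  <  k=3

[0,6] S   <
  [0,3] N\NP   >
    [0,2] (N\NP)/N   <
      [0,1] "read" : S
      [1,2] "dog" : ((N\NP)/N)\S
    [2,3] "which" : N
  [3,6] S\(N\NP)   >
    [3,4] "no" : (S\(N\NP))/S
    [4,6] S   <
      [4,5] "quickly" : PP/N
      [5,6] "from" : S\(PP/N)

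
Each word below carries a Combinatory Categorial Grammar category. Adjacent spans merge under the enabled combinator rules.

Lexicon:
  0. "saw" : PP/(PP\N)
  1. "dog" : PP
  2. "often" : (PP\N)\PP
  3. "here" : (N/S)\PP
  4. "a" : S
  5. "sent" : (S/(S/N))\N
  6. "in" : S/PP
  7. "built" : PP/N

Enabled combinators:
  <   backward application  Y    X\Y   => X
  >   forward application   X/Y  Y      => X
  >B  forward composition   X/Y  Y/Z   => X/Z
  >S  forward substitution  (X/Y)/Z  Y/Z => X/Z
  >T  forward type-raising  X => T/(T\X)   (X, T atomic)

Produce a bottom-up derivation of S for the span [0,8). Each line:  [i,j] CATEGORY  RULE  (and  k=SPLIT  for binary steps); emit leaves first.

[0,8] S   >
  [0,6] S/(S/N)   <
    [0,5] N   >
      [0,4] N/S   <
        [0,3] PP   >
          [0,1] "saw" : PP/(PP\N)
          [1,3] PP\N   <
            [1,2] "dog" : PP
            [2,3] "often" : (PP\N)\PP
        [3,4] "here" : (N/S)\PP
      [4,5] "a" : S
    [5,6] "sent" : (S/(S/N))\N
  [6,8] S/N   >B
    [6,7] "in" : S/PP
    [7,8] "built" : PP/N

[0,1] PP/(PP\N)  lex  "saw"
[1,2] PP  lex  "dog"
[2,3] (PP\N)\PP  lex  "often"
[1,3] PP\N  <  k=2
[0,3] PP  >  k=1
[3,4] (N/S)\PP  lex  "here"
[0,4] N/S  <  k=3
[4,5] S  lex  "a"
[0,5] N  >  k=4
[5,6] (S/(S/N))\N  lex  "sent"
[0,6] S/(S/N)  <  k=5
[6,7] S/PP  lex  "in"
[7,8] PP/N  lex  "built"
[6,8] S/N  >B  k=7
[0,8] S  >  k=6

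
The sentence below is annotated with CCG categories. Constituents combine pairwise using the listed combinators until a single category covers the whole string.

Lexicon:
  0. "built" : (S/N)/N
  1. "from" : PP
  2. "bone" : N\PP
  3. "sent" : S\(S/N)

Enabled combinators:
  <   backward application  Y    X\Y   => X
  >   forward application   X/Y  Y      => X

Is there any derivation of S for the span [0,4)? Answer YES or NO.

[0,4] S   <
  [0,3] S/N   >
    [0,1] "built" : (S/N)/N
    [1,3] N   <
      [1,2] "from" : PP
      [2,3] "bone" : N\PP
  [3,4] "sent" : S\(S/N)

YES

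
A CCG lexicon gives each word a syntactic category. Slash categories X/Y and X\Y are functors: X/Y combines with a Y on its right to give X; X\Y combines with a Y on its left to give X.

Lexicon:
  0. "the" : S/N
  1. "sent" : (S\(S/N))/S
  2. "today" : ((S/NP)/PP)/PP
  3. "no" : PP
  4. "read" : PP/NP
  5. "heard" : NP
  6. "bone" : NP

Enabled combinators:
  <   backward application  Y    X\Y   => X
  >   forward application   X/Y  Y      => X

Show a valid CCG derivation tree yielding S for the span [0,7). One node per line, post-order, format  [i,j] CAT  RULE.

[0,7] S   <
  [0,1] "the" : S/N
  [1,7] S\(S/N)   >
    [1,2] "sent" : (S\(S/N))/S
    [2,7] S   >
      [2,6] S/NP   >
        [2,4] (S/NP)/PP   >
          [2,3] "today" : ((S/NP)/PP)/PP
          [3,4] "no" : PP
        [4,6] PP   >
          [4,5] "read" : PP/NP
          [5,6] "heard" : NP
      [6,7] "bone" : NP

[0,1] S/N  lex  "the"
[1,2] (S\(S/N))/S  lex  "sent"
[2,3] ((S/NP)/PP)/PP  lex  "today"
[3,4] PP  lex  "no"
[2,4] (S/NP)/PP  >  k=3
[4,5] PP/NP  lex  "read"
[5,6] NP  lex  "heard"
[4,6] PP  >  k=5
[2,6] S/NP  >  k=4
[6,7] NP  lex  "bone"
[2,7] S  >  k=6
[1,7] S\(S/N)  >  k=2
[0,7] S  <  k=1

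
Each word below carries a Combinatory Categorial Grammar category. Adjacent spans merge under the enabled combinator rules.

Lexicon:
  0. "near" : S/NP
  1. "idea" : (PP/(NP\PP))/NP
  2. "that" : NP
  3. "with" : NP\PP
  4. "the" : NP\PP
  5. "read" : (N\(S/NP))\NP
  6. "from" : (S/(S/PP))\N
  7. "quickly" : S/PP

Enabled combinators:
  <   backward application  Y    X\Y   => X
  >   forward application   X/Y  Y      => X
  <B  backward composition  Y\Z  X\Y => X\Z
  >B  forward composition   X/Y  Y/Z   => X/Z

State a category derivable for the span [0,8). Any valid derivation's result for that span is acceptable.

[0,8] S   >
  [0,7] S/(S/PP)   <
    [0,6] N   <
      [0,1] "near" : S/NP
      [1,6] N\(S/NP)   <
        [1,5] NP   <
          [1,4] PP   >
            [1,3] PP/(NP\PP)   >
              [1,2] "idea" : (PP/(NP\PP))/NP
              [2,3] "that" : NP
            [3,4] "with" : NP\PP
          [4,5] "the" : NP\PP
        [5,6] "read" : (N\(S/NP))\NP
    [6,7] "from" : (S/(S/PP))\N
  [7,8] "quickly" : S/PP

S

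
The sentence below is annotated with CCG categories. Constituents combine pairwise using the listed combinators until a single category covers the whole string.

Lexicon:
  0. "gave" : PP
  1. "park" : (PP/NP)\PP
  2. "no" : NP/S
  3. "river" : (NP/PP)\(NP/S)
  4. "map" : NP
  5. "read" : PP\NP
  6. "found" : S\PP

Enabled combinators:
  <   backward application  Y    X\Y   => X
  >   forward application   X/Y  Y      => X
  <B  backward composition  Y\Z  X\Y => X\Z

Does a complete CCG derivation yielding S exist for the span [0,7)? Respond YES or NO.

[0,7] S   <
  [0,6] PP   >
    [0,2] PP/NP   <
      [0,1] "gave" : PP
      [1,2] "park" : (PP/NP)\PP
    [2,6] NP   >
      [2,4] NP/PP   <
        [2,3] "no" : NP/S
        [3,4] "river" : (NP/PP)\(NP/S)
      [4,6] PP   <
        [4,5] "map" : NP
        [5,6] "read" : PP\NP
  [6,7] "found" : S\PP

YES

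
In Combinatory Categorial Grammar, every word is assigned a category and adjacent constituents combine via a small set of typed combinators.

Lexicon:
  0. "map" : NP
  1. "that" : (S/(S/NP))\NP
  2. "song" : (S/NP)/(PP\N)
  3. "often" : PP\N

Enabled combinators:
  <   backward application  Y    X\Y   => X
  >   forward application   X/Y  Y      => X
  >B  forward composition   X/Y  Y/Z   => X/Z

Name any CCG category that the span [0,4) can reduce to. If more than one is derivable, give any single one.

[0,4] S   >
  [0,2] S/(S/NP)   <
    [0,1] "map" : NP
    [1,2] "that" : (S/(S/NP))\NP
  [2,4] S/NP   >
    [2,3] "song" : (S/NP)/(PP\N)
    [3,4] "often" : PP\N

S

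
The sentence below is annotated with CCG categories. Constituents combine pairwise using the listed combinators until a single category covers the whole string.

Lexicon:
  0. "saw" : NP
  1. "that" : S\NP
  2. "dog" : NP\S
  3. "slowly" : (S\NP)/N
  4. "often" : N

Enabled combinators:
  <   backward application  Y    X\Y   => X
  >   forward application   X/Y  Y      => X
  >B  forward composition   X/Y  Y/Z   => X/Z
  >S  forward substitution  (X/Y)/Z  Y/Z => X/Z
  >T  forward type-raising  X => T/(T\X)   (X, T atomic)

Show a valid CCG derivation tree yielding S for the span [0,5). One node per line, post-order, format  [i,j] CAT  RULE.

[0,1] NP  lex  "saw"
[1,2] S\NP  lex  "that"
[0,2] S  <  k=1
[2,3] NP\S  lex  "dog"
[0,3] NP  <  k=2
[3,4] (S\NP)/N  lex  "slowly"
[4,5] N  lex  "often"
[3,5] S\NP  >  k=4
[0,5] S  <  k=3

[0,5] S   <
  [0,3] NP   <
    [0,2] S   <
      [0,1] "saw" : NP
      [1,2] "that" : S\NP
    [2,3] "dog" : NP\S
  [3,5] S\NP   >
    [3,4] "slowly" : (S\NP)/N
    [4,5] "often" : N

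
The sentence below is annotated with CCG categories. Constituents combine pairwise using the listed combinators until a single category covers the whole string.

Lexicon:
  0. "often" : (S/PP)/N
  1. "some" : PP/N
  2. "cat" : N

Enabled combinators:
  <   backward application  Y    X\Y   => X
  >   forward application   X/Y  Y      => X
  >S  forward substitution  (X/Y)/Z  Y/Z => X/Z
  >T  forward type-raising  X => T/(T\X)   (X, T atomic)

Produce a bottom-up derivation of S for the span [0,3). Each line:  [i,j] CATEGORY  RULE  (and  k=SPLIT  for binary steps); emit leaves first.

[0,3] S   >
  [0,2] S/N   >S
    [0,1] "often" : (S/PP)/N
    [1,2] "some" : PP/N
  [2,3] "cat" : N

[0,1] (S/PP)/N  lex  "often"
[1,2] PP/N  lex  "some"
[0,2] S/N  >S  k=1
[2,3] N  lex  "cat"
[0,3] S  >  k=2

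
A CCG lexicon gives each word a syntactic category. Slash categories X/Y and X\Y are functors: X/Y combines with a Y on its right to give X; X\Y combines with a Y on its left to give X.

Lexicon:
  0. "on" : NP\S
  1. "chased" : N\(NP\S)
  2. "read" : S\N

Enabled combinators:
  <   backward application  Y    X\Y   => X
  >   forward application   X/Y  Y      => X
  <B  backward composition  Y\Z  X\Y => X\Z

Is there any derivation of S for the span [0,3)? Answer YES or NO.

[0,3] S   <
  [0,2] N   <
    [0,1] "on" : NP\S
    [1,2] "chased" : N\(NP\S)
  [2,3] "read" : S\N

YES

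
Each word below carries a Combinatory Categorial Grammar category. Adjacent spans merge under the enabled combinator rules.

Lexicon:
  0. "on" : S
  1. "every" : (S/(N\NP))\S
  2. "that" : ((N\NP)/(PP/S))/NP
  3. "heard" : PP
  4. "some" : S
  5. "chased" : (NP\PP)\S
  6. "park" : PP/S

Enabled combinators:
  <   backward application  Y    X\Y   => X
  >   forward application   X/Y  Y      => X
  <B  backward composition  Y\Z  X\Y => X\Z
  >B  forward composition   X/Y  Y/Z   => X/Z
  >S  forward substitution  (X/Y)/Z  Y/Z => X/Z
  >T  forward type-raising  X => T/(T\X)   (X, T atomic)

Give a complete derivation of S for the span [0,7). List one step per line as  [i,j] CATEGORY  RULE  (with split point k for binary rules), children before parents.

[0,1] S  lex  "on"
[1,2] (S/(N\NP))\S  lex  "every"
[0,2] S/(N\NP)  <  k=1
[2,3] ((N\NP)/(PP/S))/NP  lex  "that"
[3,4] PP  lex  "heard"
[4,5] S  lex  "some"
[5,6] (NP\PP)\S  lex  "chased"
[4,6] NP\PP  <  k=5
[3,6] NP  <  k=4
[2,6] (N\NP)/(PP/S)  >  k=3
[6,7] PP/S  lex  "park"
[2,7] N\NP  >  k=6
[0,7] S  >  k=2

[0,7] S   >
  [0,2] S/(N\NP)   <
    [0,1] "on" : S
    [1,2] "every" : (S/(N\NP))\S
  [2,7] N\NP   >
    [2,6] (N\NP)/(PP/S)   >
      [2,3] "that" : ((N\NP)/(PP/S))/NP
      [3,6] NP   <
        [3,4] "heard" : PP
        [4,6] NP\PP   <
          [4,5] "some" : S
          [5,6] "chased" : (NP\PP)\S
    [6,7] "park" : PP/S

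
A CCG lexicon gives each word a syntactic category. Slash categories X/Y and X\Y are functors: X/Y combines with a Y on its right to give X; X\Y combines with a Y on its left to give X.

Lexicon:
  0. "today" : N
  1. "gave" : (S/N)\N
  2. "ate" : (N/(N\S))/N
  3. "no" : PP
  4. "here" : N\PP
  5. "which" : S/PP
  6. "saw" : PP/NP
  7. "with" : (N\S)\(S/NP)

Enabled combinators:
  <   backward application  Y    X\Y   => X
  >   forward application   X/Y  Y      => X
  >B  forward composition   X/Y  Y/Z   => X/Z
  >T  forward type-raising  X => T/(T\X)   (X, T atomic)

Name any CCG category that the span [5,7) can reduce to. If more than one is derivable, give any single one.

[0,8] S   >
  [0,2] S/N   <
    [0,1] "today" : N
    [1,2] "gave" : (S/N)\N
  [2,8] N   >
    [2,5] N/(N\S)   >
      [2,3] "ate" : (N/(N\S))/N
      [3,5] N   >
        [3,4] N/(N\PP)   >T
          [3,4] "no" : PP
        [4,5] "here" : N\PP
    [5,8] N\S   <
      [5,7] S/NP   >B
        [5,6] "which" : S/PP
        [6,7] "saw" : PP/NP
      [7,8] "with" : (N\S)\(S/NP)

S/NP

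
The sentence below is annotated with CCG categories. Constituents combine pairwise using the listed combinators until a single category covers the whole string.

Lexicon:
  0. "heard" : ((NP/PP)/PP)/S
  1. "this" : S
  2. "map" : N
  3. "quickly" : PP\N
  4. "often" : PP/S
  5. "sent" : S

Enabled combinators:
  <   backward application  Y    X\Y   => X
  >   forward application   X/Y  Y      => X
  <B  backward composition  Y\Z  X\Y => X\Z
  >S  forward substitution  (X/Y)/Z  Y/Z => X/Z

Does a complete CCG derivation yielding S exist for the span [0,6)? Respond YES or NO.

NO

((NP/PP)/PP)/S S N PP\N PP/S S
CKY chart[0,6] = {NP}; S ∉ chart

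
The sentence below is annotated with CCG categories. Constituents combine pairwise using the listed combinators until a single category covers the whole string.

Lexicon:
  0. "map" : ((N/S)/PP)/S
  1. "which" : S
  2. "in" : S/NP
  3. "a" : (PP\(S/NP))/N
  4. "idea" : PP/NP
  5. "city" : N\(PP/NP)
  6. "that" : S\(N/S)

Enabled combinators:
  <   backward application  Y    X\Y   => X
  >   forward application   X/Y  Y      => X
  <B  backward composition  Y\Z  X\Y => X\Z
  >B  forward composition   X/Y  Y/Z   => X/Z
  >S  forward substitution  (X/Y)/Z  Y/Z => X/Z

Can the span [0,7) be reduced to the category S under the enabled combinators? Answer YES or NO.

[0,7] S   <
  [0,6] N/S   >
    [0,2] (N/S)/PP   >
      [0,1] "map" : ((N/S)/PP)/S
      [1,2] "which" : S
    [2,6] PP   <
      [2,3] "in" : S/NP
      [3,6] PP\(S/NP)   >
        [3,4] "a" : (PP\(S/NP))/N
        [4,6] N   <
          [4,5] "idea" : PP/NP
          [5,6] "city" : N\(PP/NP)
  [6,7] "that" : S\(N/S)

YES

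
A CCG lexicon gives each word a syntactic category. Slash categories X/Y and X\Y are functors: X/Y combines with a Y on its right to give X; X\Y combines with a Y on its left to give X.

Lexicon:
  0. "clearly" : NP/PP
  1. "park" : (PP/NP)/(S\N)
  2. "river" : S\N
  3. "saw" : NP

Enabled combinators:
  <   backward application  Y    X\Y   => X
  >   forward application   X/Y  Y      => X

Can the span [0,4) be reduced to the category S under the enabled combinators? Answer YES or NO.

NP/PP (PP/NP)/(S\N) S\N NP
CKY chart[0,4] = {NP}; S ∉ chart

NO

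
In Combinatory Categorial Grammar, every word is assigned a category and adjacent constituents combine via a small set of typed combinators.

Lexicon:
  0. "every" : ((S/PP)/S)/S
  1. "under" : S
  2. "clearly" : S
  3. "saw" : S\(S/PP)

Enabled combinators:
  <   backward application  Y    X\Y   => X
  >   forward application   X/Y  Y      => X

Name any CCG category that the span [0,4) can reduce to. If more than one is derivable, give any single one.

[0,4] S   <
  [0,3] S/PP   >
    [0,2] (S/PP)/S   >
      [0,1] "every" : ((S/PP)/S)/S
      [1,2] "under" : S
    [2,3] "clearly" : S
  [3,4] "saw" : S\(S/PP)

S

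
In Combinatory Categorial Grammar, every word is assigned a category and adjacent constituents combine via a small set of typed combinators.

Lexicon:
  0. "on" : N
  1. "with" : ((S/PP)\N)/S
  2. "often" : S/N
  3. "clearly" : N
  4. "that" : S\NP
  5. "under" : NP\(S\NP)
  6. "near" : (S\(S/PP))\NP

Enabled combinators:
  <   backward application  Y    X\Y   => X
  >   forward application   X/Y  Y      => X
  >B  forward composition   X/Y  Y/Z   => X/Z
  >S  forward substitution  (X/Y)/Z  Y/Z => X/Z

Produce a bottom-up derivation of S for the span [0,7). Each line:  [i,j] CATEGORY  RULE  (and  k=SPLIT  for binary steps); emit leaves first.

[0,1] N  lex  "on"
[1,2] ((S/PP)\N)/S  lex  "with"
[2,3] S/N  lex  "often"
[3,4] N  lex  "clearly"
[2,4] S  >  k=3
[1,4] (S/PP)\N  >  k=2
[0,4] S/PP  <  k=1
[4,5] S\NP  lex  "that"
[5,6] NP\(S\NP)  lex  "under"
[4,6] NP  <  k=5
[6,7] (S\(S/PP))\NP  lex  "near"
[4,7] S\(S/PP)  <  k=6
[0,7] S  <  k=4

[0,7] S   <
  [0,4] S/PP   <
    [0,1] "on" : N
    [1,4] (S/PP)\N   >
      [1,2] "with" : ((S/PP)\N)/S
      [2,4] S   >
        [2,3] "often" : S/N
        [3,4] "clearly" : N
  [4,7] S\(S/PP)   <
    [4,6] NP   <
      [4,5] "that" : S\NP
      [5,6] "under" : NP\(S\NP)
    [6,7] "near" : (S\(S/PP))\NP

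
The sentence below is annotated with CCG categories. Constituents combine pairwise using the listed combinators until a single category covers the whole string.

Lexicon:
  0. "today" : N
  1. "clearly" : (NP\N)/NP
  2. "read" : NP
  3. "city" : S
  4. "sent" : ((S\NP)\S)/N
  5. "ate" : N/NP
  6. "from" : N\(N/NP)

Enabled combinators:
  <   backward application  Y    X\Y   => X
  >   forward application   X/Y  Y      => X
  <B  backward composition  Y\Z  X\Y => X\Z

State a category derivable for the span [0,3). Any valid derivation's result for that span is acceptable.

[0,7] S   <
  [0,3] NP   <
    [0,1] "today" : N
    [1,3] NP\N   >
      [1,2] "clearly" : (NP\N)/NP
      [2,3] "read" : NP
  [3,7] S\NP   <
    [3,4] "city" : S
    [4,7] (S\NP)\S   >
      [4,5] "sent" : ((S\NP)\S)/N
      [5,7] N   <
        [5,6] "ate" : N/NP
        [6,7] "from" : N\(N/NP)

NP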